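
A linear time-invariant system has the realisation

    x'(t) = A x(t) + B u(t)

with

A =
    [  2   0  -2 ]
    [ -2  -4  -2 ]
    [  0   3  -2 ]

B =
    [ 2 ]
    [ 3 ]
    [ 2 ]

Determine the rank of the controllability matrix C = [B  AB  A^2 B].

AB = [[0], [-20], [5]]
A^2B = [[-10], [70], [-70]]
Controllability matrix C = [B  AB  A^2B] = [[2, 0, -10], [3, -20, 70], [2, 5, -70]]
det(C) = 2·((-20)·(-70) - 70·5) - 0·(3·(-70) - 70·2) + (-10)·(3·5 - (-20)·2) = 2·1050 - 0·(-350) + (-10)·55 = 1550 ≠ 0, so rank(C) = 3.
rank(C) = 3 = n, so the pair (A, B) is completely controllable.

3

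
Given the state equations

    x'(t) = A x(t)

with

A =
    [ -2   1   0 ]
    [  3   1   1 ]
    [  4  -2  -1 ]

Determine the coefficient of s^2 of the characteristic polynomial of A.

Expand det(sI - A) for the 3×3 matrix.
p(s) = s^3 + 2s^2 - 2s - 5.
(Check: constant term = det(-A) = (-1)^3 det A = -5; coefficient of s^2 = -tr A = 2.)
The coefficient of s^2 is 2.

2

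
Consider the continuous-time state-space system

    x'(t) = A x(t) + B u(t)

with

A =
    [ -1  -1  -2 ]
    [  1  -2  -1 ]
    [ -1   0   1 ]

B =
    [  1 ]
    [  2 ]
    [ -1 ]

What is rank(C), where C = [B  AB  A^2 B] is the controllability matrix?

3

AB = [[-1], [-2], [-2]]
A^2B = [[7], [5], [-1]]
Controllability matrix C = [B  AB  A^2B] = [[1, -1, 7], [2, -2, 5], [-1, -2, -1]]
det(C) = 1·((-2)·(-1) - 5·(-2)) - (-1)·(2·(-1) - 5·(-1)) + 7·(2·(-2) - (-2)·(-1)) = 1·12 - (-1)·3 + 7·(-6) = -27 ≠ 0, so rank(C) = 3.
rank(C) = 3 = n, so the pair (A, B) is completely controllable.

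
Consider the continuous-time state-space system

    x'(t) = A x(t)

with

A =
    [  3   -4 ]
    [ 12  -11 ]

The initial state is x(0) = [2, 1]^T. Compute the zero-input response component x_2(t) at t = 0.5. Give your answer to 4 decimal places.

det(sI - A) = s^2 - (tr A)s + det A, with tr A = 3 + (-11) = -8 and det A = 3·(-11) - (-4)·12 = -33 - (-48) = 15.
So p(s) = det(sI - A) = s^2 + 8s + 15.
Factor s^2 + 8s + 15: two numbers with sum -8 and product 15 are -3 and -5, so s^2 + 8s + 15 = (s + 3)(s + 5).
Hence p(s) = (s + 3) (s + 5), with roots -5, -3.
The eigenvalues -5, -3 are distinct and real, so A is diagonalisable and x(t) = e^{At} x(0) = V diag(e^{λ_i t}) V^{-1} x(0), where the columns of V are the eigenvectors.
λ = -5: A - (-5)I = [[8, -4], [12, -6]]. Row 1 gives 8·v1 + (-4)·v2 = 0, so take v_1 = [1, 2]^T.
λ = -3: A - (-3)I = [[6, -4], [12, -8]]. Row 1 gives 6·v1 + (-4)·v2 = 0, so take v_2 = [-2, -3]^T.
V = [v_1 v_2] = [[1, -2], [2, -3]] has det V = 1, so V^{-1} = adj(V)/det V = [[-3, 2], [-2, 1]].
Modal coordinates z(0) = V^{-1} x(0): (-3)·2 + 2·1 = -4; (-2)·2 + 1·1 = -3; so z(0) = [-4, -3]^T.
x_2(t) = Σ_i (v_i)_2 · z_i(0) · e^{λ_i t} (row 2 of V times the modal terms).
x_2(0.5) = 2·(-4)·e^{-5·0.5} + (-3)·(-3)·e^{-3·0.5} = (-8)·0.082085 + 9·0.223130 = 1.3515.

1.3515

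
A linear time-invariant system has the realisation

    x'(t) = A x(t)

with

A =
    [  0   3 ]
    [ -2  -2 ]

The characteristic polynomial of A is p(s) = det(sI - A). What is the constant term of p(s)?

For a 2×2 matrix, det(sI - A) = s^2 - (tr A)s + det A.
tr A = -2, det A = 6.
So p(s) = s^2 + 2s + 6.
The constant term is 6.

6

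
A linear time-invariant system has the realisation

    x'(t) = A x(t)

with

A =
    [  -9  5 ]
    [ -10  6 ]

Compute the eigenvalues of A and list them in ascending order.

det(sI - A) = s^2 - (tr A)s + det A, with tr A = (-9) + 6 = -3 and det A = (-9)·6 - 5·(-10) = -54 - (-50) = -4.
So p(s) = det(sI - A) = s^2 + 3s - 4.
Factor s^2 + 3s - 4: two numbers with sum -3 and product -4 are 1 and -4, so s^2 + 3s - 4 = (s - 1)(s + 4).
Hence p(s) = (s - 1) (s + 4), with roots -4, 1.
At least one eigenvalue has non-negative real part, so the system is not asymptotically stable.

-4, 1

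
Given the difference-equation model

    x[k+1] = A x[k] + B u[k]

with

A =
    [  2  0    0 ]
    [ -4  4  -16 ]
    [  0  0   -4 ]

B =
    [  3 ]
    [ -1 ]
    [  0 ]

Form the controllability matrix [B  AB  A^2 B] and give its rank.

2

AB = [[6], [-16], [0]]
A^2B = [[12], [-88], [0]]
Controllability matrix C = [B  AB  A^2B] = [[3, 6, 12], [-1, -16, -88], [0, 0, 0]]
Row 3 of C is identically zero, so rank(C) ≤ 2.
The 2×2 minor from rows 1, 2, columns 1, 2 is 3·(-16) - 6·(-1) = -48 - (-6) = -42 ≠ 0, so rank(C) = 2.
rank(C) = 2 < n = 3, so the pair (A, B) is not completely controllable.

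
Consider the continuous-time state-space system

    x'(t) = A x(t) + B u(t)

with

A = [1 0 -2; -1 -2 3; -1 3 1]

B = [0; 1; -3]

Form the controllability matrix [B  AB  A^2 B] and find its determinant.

AB = [[6], [-11], [0]]
A^2B = [[6], [16], [-39]]
Controllability matrix C = [B  AB  A^2B] = [[0, 6, 6], [1, -11, 16], [-3, 0, -39]]
Expanding along the first row, det(C) = 0·((-11)·(-39) - 16·0) - 6·(1·(-39) - 16·(-3)) + 6·(1·0 - (-11)·(-3)) = 0·429 - 6·9 + 6·(-33) = -252
Since det(C) ≠ 0, rank(C) = 3 and the system is completely controllable.

-252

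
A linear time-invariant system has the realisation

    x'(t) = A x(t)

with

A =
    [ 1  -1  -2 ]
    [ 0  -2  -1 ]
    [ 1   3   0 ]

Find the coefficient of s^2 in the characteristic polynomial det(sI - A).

Expand det(sI - A) for the 3×3 matrix.
p(s) = s^3 + s^2 + 3s.
(Check: constant term = det(-A) = (-1)^3 det A = 0; coefficient of s^2 = -tr A = 1.)
The coefficient of s^2 is 1.

1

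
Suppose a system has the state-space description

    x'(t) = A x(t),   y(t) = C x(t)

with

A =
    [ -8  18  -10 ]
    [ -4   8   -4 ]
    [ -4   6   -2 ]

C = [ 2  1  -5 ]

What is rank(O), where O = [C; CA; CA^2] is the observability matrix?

CA = [[0, 14, -14]]
CA^2 = [[0, 28, -28]]
Observability matrix O = [C; CA; CA^2] = [[2, 1, -5], [0, 14, -14], [0, 28, -28]]
The columns c1, c2, c3 of O are linearly dependent: 2·c1 + c2 + c3 = 0 (check each entry), so rank(O) ≤ 2.
The 2×2 minor from rows 1, 2, columns 1, 2 is 2·14 - 1·0 = 28 - 0 = 28 ≠ 0, so rank(O) = 2.
rank(O) = 2 < n = 3, so the pair (A, C) is not completely observable.

2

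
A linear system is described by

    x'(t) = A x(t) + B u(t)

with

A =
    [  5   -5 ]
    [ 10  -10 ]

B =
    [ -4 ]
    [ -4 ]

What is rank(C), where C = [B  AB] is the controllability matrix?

1

AB = [[0], [0]]
Controllability matrix C = [B  AB] = [[-4, 0], [-4, 0]]
Every column of C is a scalar multiple of column 1 = [-4, -4] (multipliers 1, 0), so the columns span a one-dimensional space.
C ≠ 0, hence rank(C) = 1.
rank(C) = 1 < n = 2, so the pair (A, B) is not completely controllable.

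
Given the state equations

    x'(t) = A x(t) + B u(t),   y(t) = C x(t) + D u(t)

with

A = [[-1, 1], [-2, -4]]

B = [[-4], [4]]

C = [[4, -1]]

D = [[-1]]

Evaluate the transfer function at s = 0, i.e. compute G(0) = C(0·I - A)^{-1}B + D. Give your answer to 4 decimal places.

-11.0000

G(0) = C(-A)^{-1}B + D = -C A^{-1} B + D.
det A = 6, so A^{-1} = (1/6)·adj(A) = [[-2/3, -1/6], [1/3, -1/6]]
A^{-1} B = [2, -2]^T
C A^{-1} B = 10
G(0) = D - C A^{-1} B = -1 - (10) = -11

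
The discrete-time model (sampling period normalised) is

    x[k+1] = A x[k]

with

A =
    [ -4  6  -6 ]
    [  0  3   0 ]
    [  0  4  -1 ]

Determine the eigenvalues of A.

det(zI - A) = z^3 - (tr A)z^2 + (M11 + M22 + M33)z - det A, where Mii is the 2×2 principal minor of A obtained by deleting row i and column i.
tr A = (-4) + 3 + (-1) = -2; M11 = 3·(-1) - 0·4 = -3 - 0 = -3; M22 = (-4)·(-1) - (-6)·0 = 4 - 0 = 4; M33 = (-4)·3 - 6·0 = -12 - 0 = -12; sum of minors = -11.
det A = (-4)·(3·(-1) - 0·4) - 6·(0·(-1) - 0·0) + (-6)·(0·4 - 3·0) = (-4)·(-3) - 6·0 + (-6)·0 = 12.
So p(z) = det(zI - A) = z^3 + 2z^2 - 11z - 12.
Rational-root test: any integer root divides -12. Testing small divisors, z = -1 works: p(-1) = -1 + 2 + 11 + (-12) = 0, so (z + 1) is a factor.
Dividing, p(z) = (z + 1)(z^2 + z - 12).
Factor z^2 + z - 12: two numbers with sum -1 and product -12 are 3 and -4, so z^2 + z - 12 = (z - 3)(z + 4).
Hence p(z) = (z - 3) (z + 1) (z + 4), with roots -4, -1, 3.

-4, -1, 3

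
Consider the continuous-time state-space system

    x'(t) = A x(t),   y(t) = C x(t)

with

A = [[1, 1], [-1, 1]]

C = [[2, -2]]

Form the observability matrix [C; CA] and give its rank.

2

CA = [[4, 0]]
Observability matrix O = [C; CA] = [[2, -2], [4, 0]]
det(O) = 2·0 - (-2)·4 = 0 - (-8) = 8 ≠ 0, so rank(O) = 2.
rank(O) = 2 = n, so the pair (A, C) is completely observable.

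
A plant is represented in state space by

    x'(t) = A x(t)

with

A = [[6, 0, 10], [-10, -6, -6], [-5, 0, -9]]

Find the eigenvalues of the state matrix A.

det(sI - A) = s^3 - (tr A)s^2 + (M11 + M22 + M33)s - det A, where Mii is the 2×2 principal minor of A obtained by deleting row i and column i.
tr A = 6 + (-6) + (-9) = -9; M11 = (-6)·(-9) - (-6)·0 = 54 - 0 = 54; M22 = 6·(-9) - 10·(-5) = -54 - (-50) = -4; M33 = 6·(-6) - 0·(-10) = -36 - 0 = -36; sum of minors = 14.
det A = 6·((-6)·(-9) - (-6)·0) - 0·((-10)·(-9) - (-6)·(-5)) + 10·((-10)·0 - (-6)·(-5)) = 6·54 - 0·60 + 10·(-30) = 24.
So p(s) = det(sI - A) = s^3 + 9s^2 + 14s - 24.
Rational-root test: any integer root divides -24. Testing small divisors, s = 1 works: p(1) = 1 + 9 + 14 + (-24) = 0, so (s - 1) is a factor.
Dividing, p(s) = (s - 1)(s^2 + 10s + 24).
Factor s^2 + 10s + 24: two numbers with sum -10 and product 24 are -4 and -6, so s^2 + 10s + 24 = (s + 4)(s + 6).
Hence p(s) = (s - 1) (s + 4) (s + 6), with roots -6, -4, 1.
At least one eigenvalue has non-negative real part, so the system is not asymptotically stable.

-6, -4, 1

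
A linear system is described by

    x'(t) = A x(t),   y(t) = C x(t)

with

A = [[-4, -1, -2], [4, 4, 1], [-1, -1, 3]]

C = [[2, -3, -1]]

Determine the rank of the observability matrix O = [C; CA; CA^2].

3

CA = [[-19, -13, -10]]
CA^2 = [[34, -23, -5]]
Observability matrix O = [C; CA; CA^2] = [[2, -3, -1], [-19, -13, -10], [34, -23, -5]]
det(O) = 2·((-13)·(-5) - (-10)·(-23)) - (-3)·((-19)·(-5) - (-10)·34) + (-1)·((-19)·(-23) - (-13)·34) = 2·(-165) - (-3)·435 + (-1)·879 = 96 ≠ 0, so rank(O) = 3.
rank(O) = 3 = n, so the pair (A, C) is completely observable.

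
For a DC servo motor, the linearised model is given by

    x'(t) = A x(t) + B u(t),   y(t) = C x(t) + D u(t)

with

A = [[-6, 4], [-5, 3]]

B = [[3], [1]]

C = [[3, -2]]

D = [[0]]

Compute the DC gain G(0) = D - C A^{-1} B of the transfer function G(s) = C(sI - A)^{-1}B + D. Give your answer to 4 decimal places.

G(0) = C(-A)^{-1}B + D = -C A^{-1} B + D.
det A = 2, so A^{-1} = (1/2)·adj(A) = [[3/2, -2], [5/2, -3]]
A^{-1} B = [5/2, 9/2]^T
C A^{-1} B = -3/2
G(0) = D - C A^{-1} B = 0 - (-3/2) = 3/2 ≈ 1.5000

1.5000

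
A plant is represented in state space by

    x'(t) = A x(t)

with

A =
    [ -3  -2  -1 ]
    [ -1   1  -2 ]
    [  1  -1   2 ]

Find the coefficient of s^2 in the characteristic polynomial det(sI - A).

Expand det(sI - A) for the 3×3 matrix.
p(s) = s^3 - 10s.
(Check: constant term = det(-A) = (-1)^3 det A = 0; coefficient of s^2 = -tr A = 0.)
The coefficient of s^2 is 0.

0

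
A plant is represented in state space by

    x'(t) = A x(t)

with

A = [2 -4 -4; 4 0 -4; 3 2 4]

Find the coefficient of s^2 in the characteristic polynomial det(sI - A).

-6

Expand det(sI - A) for the 3×3 matrix.
p(s) = s^3 - 6s^2 + 44s - 96.
(Check: constant term = det(-A) = (-1)^3 det A = -96; coefficient of s^2 = -tr A = -6.)
The coefficient of s^2 is -6.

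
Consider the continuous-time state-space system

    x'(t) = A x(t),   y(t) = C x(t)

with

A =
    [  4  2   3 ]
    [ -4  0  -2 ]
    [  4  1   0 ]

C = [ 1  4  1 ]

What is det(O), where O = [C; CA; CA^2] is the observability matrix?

CA = [[-8, 3, -5]]
CA^2 = [[-64, -21, -30]]
Observability matrix O = [C; CA; CA^2] = [[1, 4, 1], [-8, 3, -5], [-64, -21, -30]]
Expanding along the first row, det(O) = 1·(3·(-30) - (-5)·(-21)) - 4·((-8)·(-30) - (-5)·(-64)) + 1·((-8)·(-21) - 3·(-64)) = 1·(-195) - 4·(-80) + 1·360 = 485
Since det(O) ≠ 0, rank(O) = 3 and the system is completely observable.

485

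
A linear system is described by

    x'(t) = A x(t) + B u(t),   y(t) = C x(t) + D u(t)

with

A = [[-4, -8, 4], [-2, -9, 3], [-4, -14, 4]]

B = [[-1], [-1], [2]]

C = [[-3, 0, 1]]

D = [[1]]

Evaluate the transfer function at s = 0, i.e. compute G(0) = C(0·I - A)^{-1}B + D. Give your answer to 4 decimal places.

-1.2500

G(0) = C(-A)^{-1}B + D = -C A^{-1} B + D.
det A = -24, so A^{-1} = (1/-24)·adj(A) = [[-1/4, 1, -1/2], [1/6, 0, -1/6], [1/3, 1, -5/6]]
A^{-1} B = [-7/4, -1/2, -3]^T
C A^{-1} B = 9/4
G(0) = D - C A^{-1} B = 1 - (9/4) = -5/4 ≈ -1.2500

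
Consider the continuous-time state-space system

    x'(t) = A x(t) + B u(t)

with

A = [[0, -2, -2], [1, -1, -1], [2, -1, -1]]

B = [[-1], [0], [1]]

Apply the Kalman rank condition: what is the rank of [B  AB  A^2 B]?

3

AB = [[-2], [-2], [-3]]
A^2B = [[10], [3], [1]]
Controllability matrix C = [B  AB  A^2B] = [[-1, -2, 10], [0, -2, 3], [1, -3, 1]]
det(C) = (-1)·((-2)·1 - 3·(-3)) - (-2)·(0·1 - 3·1) + 10·(0·(-3) - (-2)·1) = (-1)·7 - (-2)·(-3) + 10·2 = 7 ≠ 0, so rank(C) = 3.
rank(C) = 3 = n, so the pair (A, B) is completely controllable.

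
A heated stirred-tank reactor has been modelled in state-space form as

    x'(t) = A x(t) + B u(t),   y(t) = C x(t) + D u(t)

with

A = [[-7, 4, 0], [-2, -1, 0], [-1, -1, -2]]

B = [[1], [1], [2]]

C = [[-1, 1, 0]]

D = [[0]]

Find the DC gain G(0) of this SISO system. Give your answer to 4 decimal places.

0.0000

G(0) = C(-A)^{-1}B + D = -C A^{-1} B + D.
det A = -30, so A^{-1} = (1/-30)·adj(A) = [[-1/15, -4/15, 0], [2/15, -7/15, 0], [-1/30, 11/30, -1/2]]
A^{-1} B = [-1/3, -1/3, -2/3]^T
C A^{-1} B = 0
G(0) = D - C A^{-1} B = 0 - (0) = 0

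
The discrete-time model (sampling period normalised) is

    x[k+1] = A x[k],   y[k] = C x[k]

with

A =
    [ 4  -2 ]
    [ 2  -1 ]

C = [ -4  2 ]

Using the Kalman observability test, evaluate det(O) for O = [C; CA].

0

CA = [[-12, 6]]
Observability matrix O = [C; CA] = [[-4, 2], [-12, 6]]
det(O) = (-4)·6 - 2·(-12) = -24 - (-24) = 0
Since det(O) = 0, rank(O) < 2 and the system is not completely observable.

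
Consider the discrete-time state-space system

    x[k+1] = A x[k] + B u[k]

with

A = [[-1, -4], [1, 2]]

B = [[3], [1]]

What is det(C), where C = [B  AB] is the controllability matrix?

22

AB = [[-7], [5]]
Controllability matrix C = [B  AB] = [[3, -7], [1, 5]]
det(C) = 3·5 - (-7)·1 = 15 - (-7) = 22
Since det(C) ≠ 0, rank(C) = 2 and the system is completely controllable.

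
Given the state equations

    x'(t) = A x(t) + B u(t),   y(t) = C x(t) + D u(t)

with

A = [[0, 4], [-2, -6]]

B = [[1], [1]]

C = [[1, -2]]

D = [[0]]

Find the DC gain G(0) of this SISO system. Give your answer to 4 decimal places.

1.7500

G(0) = C(-A)^{-1}B + D = -C A^{-1} B + D.
det A = 8, so A^{-1} = (1/8)·adj(A) = [[-3/4, -1/2], [1/4, 0]]
A^{-1} B = [-5/4, 1/4]^T
C A^{-1} B = -7/4
G(0) = D - C A^{-1} B = 0 - (-7/4) = 7/4 ≈ 1.7500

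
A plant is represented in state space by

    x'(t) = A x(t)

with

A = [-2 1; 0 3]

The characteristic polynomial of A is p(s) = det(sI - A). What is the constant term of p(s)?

For a 2×2 matrix, det(sI - A) = s^2 - (tr A)s + det A.
tr A = 1, det A = -6.
So p(s) = s^2 - s - 6.
The constant term is -6.

-6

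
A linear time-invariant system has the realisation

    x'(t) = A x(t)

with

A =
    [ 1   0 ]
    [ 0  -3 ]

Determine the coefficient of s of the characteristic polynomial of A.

2

For a 2×2 matrix, det(sI - A) = s^2 - (tr A)s + det A.
tr A = -2, det A = -3.
So p(s) = s^2 + 2s - 3.
The coefficient of s is 2.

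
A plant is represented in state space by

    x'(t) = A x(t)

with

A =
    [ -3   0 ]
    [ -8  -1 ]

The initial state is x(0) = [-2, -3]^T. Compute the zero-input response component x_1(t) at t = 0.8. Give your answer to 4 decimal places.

-0.1814

det(sI - A) = s^2 - (tr A)s + det A, with tr A = (-3) + (-1) = -4 and det A = (-3)·(-1) - 0·(-8) = 3 - 0 = 3.
So p(s) = det(sI - A) = s^2 + 4s + 3.
Factor s^2 + 4s + 3: two numbers with sum -4 and product 3 are -1 and -3, so s^2 + 4s + 3 = (s + 1)(s + 3).
Hence p(s) = (s + 1) (s + 3), with roots -3, -1.
The eigenvalues -3, -1 are distinct and real, so A is diagonalisable and x(t) = e^{At} x(0) = V diag(e^{λ_i t}) V^{-1} x(0), where the columns of V are the eigenvectors.
λ = -3: A - (-3)I = [[0, 0], [-8, 2]]. Row 2 gives (-8)·v1 + 2·v2 = 0, so take v_1 = [1, 4]^T.
λ = -1: A - (-1)I = [[-2, 0], [-8, 0]]. Row 1 gives (-2)·v1 + 0·v2 = 0, so take v_2 = [0, 1]^T.
V = [v_1 v_2] = [[1, 0], [4, 1]] has det V = 1, so V^{-1} = adj(V)/det V = [[1, 0], [-4, 1]].
Modal coordinates z(0) = V^{-1} x(0): 1·(-2) + 0·(-3) = -2; (-4)·(-2) + 1·(-3) = 5; so z(0) = [-2, 5]^T.
x_1(t) = Σ_i (v_i)_1 · z_i(0) · e^{λ_i t} (row 1 of V times the modal terms).
x_1(0.8) = 1·(-2)·e^{-3·0.8} + 0·5·e^{-1·0.8} = (-2)·0.090718 + 0·0.449329 = -0.1814.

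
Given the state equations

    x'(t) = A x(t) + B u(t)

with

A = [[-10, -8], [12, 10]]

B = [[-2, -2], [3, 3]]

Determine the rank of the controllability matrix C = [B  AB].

AB = [[-4, -4], [6, 6]]
Controllability matrix C = [B  AB] = [[-2, -2, -4, -4], [3, 3, 6, 6]]
Every column of C is a scalar multiple of column 1 = [-2, 3] (multipliers 1, 1, 2, 2), so the columns span a one-dimensional space.
C ≠ 0, hence rank(C) = 1.
rank(C) = 1 < n = 2, so the pair (A, B) is not completely controllable.

1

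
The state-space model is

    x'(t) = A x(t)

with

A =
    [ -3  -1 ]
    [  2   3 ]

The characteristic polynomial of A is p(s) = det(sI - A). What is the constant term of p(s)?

For a 2×2 matrix, det(sI - A) = s^2 - (tr A)s + det A.
tr A = 0, det A = -7.
So p(s) = s^2 - 7.
The constant term is -7.

-7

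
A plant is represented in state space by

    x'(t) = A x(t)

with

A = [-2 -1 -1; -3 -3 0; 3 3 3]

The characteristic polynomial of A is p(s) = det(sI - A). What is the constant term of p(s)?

-9

Expand det(sI - A) for the 3×3 matrix.
p(s) = s^3 + 2s^2 - 9s - 9.
(Check: constant term = det(-A) = (-1)^3 det A = -9; coefficient of s^2 = -tr A = 2.)
The constant term is -9.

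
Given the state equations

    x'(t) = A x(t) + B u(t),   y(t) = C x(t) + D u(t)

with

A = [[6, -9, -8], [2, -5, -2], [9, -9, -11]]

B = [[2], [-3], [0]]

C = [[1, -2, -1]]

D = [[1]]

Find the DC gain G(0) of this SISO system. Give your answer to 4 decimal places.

2.3333

G(0) = C(-A)^{-1}B + D = -C A^{-1} B + D.
det A = -30, so A^{-1} = (1/-30)·adj(A) = [[-37/30, 9/10, 11/15], [-2/15, -1/5, 2/15], [-9/10, 9/10, 2/5]]
A^{-1} B = [-31/6, 1/3, -9/2]^T
C A^{-1} B = -4/3
G(0) = D - C A^{-1} B = 1 - (-4/3) = 7/3 ≈ 2.3333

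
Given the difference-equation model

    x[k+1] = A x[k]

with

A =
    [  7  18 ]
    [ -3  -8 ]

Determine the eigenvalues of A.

det(zI - A) = z^2 - (tr A)z + det A, with tr A = 7 + (-8) = -1 and det A = 7·(-8) - 18·(-3) = -56 - (-54) = -2.
So p(z) = det(zI - A) = z^2 + z - 2.
Factor z^2 + z - 2: two numbers with sum -1 and product -2 are 1 and -2, so z^2 + z - 2 = (z - 1)(z + 2).
Hence p(z) = (z - 1) (z + 2), with roots -2, 1.

-2, 1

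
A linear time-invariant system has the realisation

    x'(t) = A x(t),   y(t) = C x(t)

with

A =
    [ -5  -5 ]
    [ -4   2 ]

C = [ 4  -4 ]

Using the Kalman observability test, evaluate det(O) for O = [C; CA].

CA = [[-4, -28]]
Observability matrix O = [C; CA] = [[4, -4], [-4, -28]]
det(O) = 4·(-28) - (-4)·(-4) = -112 - 16 = -128
Since det(O) ≠ 0, rank(O) = 2 and the system is completely observable.

-128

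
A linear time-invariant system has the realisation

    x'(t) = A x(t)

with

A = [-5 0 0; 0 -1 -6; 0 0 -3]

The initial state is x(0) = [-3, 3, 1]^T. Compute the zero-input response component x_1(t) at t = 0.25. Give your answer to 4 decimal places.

det(sI - A) = s^3 - (tr A)s^2 + (M11 + M22 + M33)s - det A, where Mii is the 2×2 principal minor of A obtained by deleting row i and column i.
tr A = (-5) + (-1) + (-3) = -9; M11 = (-1)·(-3) - (-6)·0 = 3 - 0 = 3; M22 = (-5)·(-3) - 0·0 = 15 - 0 = 15; M33 = (-5)·(-1) - 0·0 = 5 - 0 = 5; sum of minors = 23.
det A = (-5)·((-1)·(-3) - (-6)·0) - 0·(0·(-3) - (-6)·0) + 0·(0·0 - (-1)·0) = (-5)·3 - 0·0 + 0·0 = -15.
So p(s) = det(sI - A) = s^3 + 9s^2 + 23s + 15.
Rational-root test: any integer root divides 15. Testing small divisors, s = -1 works: p(-1) = -1 + 9 + (-23) + 15 = 0, so (s + 1) is a factor.
Dividing, p(s) = (s + 1)(s^2 + 8s + 15).
Factor s^2 + 8s + 15: two numbers with sum -8 and product 15 are -3 and -5, so s^2 + 8s + 15 = (s + 3)(s + 5).
Hence p(s) = (s + 1) (s + 3) (s + 5), with roots -5, -3, -1.
The eigenvalues -5, -3, -1 are distinct and real, so A is diagonalisable and x(t) = e^{At} x(0) = V diag(e^{λ_i t}) V^{-1} x(0), where the columns of V are the eigenvectors.
λ = -5: A - (-5)I = [[0, 0, 0], [0, 4, -6], [0, 0, 2]]. v must be orthogonal to every row; (row 2) × (row 3) = [8, 0, 0], so take v_1 = [1, 0, 0]^T.
λ = -3: A - (-3)I = [[-2, 0, 0], [0, 2, -6], [0, 0, 0]]. v must be orthogonal to every row; (row 1) × (row 2) = [0, -12, -4], so take v_2 = [0, 3, 1]^T.
λ = -1: A - (-1)I = [[-4, 0, 0], [0, 0, -6], [0, 0, -2]]. v must be orthogonal to every row; (row 1) × (row 2) = [0, -24, 0], so take v_3 = [0, -1, 0]^T.
V = [v_1 v_2 v_3] = [[1, 0, 0], [0, 3, -1], [0, 1, 0]] has det V = 1, so V^{-1} = adj(V)/det V = [[1, 0, 0], [0, 0, 1], [0, -1, 3]].
Modal coordinates z(0) = V^{-1} x(0): 1·(-3) + 0·3 + 0·1 = -3; 0·(-3) + 0·3 + 1·1 = 1; 0·(-3) + (-1)·3 + 3·1 = 0; so z(0) = [-3, 1, 0]^T.
x_1(t) = Σ_i (v_i)_1 · z_i(0) · e^{λ_i t} (row 1 of V times the modal terms).
x_1(0.25) = 1·(-3)·e^{-5·0.25} + 0·1·e^{-3·0.25} + 0·0·e^{-1·0.25} = (-3)·0.286505 + 0·0.472367 + 0·0.778801 = -0.8595.

-0.8595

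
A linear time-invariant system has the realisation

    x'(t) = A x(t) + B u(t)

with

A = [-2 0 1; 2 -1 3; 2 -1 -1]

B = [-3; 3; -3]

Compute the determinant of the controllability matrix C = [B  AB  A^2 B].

2052

AB = [[3], [-18], [-6]]
A^2B = [[-12], [6], [30]]
Controllability matrix C = [B  AB  A^2B] = [[-3, 3, -12], [3, -18, 6], [-3, -6, 30]]
Expanding along the first row, det(C) = (-3)·((-18)·30 - 6·(-6)) - 3·(3·30 - 6·(-3)) + (-12)·(3·(-6) - (-18)·(-3)) = (-3)·(-504) - 3·108 + (-12)·(-72) = 2052
Since det(C) ≠ 0, rank(C) = 3 and the system is completely controllable.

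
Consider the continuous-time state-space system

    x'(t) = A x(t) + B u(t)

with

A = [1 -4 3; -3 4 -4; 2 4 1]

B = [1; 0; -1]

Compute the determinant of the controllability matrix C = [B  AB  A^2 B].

AB = [[-2], [1], [1]]
A^2B = [[-3], [6], [1]]
Controllability matrix C = [B  AB  A^2B] = [[1, -2, -3], [0, 1, 6], [-1, 1, 1]]
Expanding along the first row, det(C) = 1·(1·1 - 6·1) - (-2)·(0·1 - 6·(-1)) + (-3)·(0·1 - 1·(-1)) = 1·(-5) - (-2)·6 + (-3)·1 = 4
Since det(C) ≠ 0, rank(C) = 3 and the system is completely controllable.

4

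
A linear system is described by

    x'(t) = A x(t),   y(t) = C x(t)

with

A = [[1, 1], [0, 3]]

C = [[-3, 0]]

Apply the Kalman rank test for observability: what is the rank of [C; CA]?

CA = [[-3, -3]]
Observability matrix O = [C; CA] = [[-3, 0], [-3, -3]]
det(O) = (-3)·(-3) - 0·(-3) = 9 - 0 = 9 ≠ 0, so rank(O) = 2.
rank(O) = 2 = n, so the pair (A, C) is completely observable.

2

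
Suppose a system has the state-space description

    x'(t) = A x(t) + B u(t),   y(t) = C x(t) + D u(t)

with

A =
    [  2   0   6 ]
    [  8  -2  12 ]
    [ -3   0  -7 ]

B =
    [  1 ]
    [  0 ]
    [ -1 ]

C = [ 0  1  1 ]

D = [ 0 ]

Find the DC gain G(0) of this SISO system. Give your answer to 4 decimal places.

-0.7500

G(0) = C(-A)^{-1}B + D = -C A^{-1} B + D.
det A = -8, so A^{-1} = (1/-8)·adj(A) = [[-7/4, 0, -3/2], [-5/2, -1/2, -3], [3/4, 0, 1/2]]
A^{-1} B = [-1/4, 1/2, 1/4]^T
C A^{-1} B = 3/4
G(0) = D - C A^{-1} B = 0 - (3/4) = -3/4 ≈ -0.7500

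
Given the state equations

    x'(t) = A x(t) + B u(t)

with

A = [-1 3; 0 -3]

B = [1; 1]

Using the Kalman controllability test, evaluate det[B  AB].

-5

AB = [[2], [-3]]
Controllability matrix C = [B  AB] = [[1, 2], [1, -3]]
det(C) = 1·(-3) - 2·1 = -3 - 2 = -5
Since det(C) ≠ 0, rank(C) = 2 and the system is completely controllable.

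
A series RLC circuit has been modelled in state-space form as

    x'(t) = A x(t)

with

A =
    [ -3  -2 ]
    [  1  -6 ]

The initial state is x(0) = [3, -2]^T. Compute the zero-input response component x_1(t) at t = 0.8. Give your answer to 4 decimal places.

det(sI - A) = s^2 - (tr A)s + det A, with tr A = (-3) + (-6) = -9 and det A = (-3)·(-6) - (-2)·1 = 18 - (-2) = 20.
So p(s) = det(sI - A) = s^2 + 9s + 20.
Factor s^2 + 9s + 20: two numbers with sum -9 and product 20 are -4 and -5, so s^2 + 9s + 20 = (s + 4)(s + 5).
Hence p(s) = (s + 4) (s + 5), with roots -5, -4.
The eigenvalues -5, -4 are distinct and real, so A is diagonalisable and x(t) = e^{At} x(0) = V diag(e^{λ_i t}) V^{-1} x(0), where the columns of V are the eigenvectors.
λ = -5: A - (-5)I = [[2, -2], [1, -1]]. Row 1 gives 2·v1 + (-2)·v2 = 0, so take v_1 = [1, 1]^T.
λ = -4: A - (-4)I = [[1, -2], [1, -2]]. Row 1 gives 1·v1 + (-2)·v2 = 0, so take v_2 = [-2, -1]^T.
V = [v_1 v_2] = [[1, -2], [1, -1]] has det V = 1, so V^{-1} = adj(V)/det V = [[-1, 2], [-1, 1]].
Modal coordinates z(0) = V^{-1} x(0): (-1)·3 + 2·(-2) = -7; (-1)·3 + 1·(-2) = -5; so z(0) = [-7, -5]^T.
x_1(t) = Σ_i (v_i)_1 · z_i(0) · e^{λ_i t} (row 1 of V times the modal terms).
x_1(0.8) = 1·(-7)·e^{-5·0.8} + (-2)·(-5)·e^{-4·0.8} = (-7)·0.018316 + 10·0.040762 = 0.2794.

0.2794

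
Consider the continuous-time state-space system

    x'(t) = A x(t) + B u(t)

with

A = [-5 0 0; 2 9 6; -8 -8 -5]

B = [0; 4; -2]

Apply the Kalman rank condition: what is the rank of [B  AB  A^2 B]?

2

AB = [[0], [24], [-22]]
A^2B = [[0], [84], [-82]]
Controllability matrix C = [B  AB  A^2B] = [[0, 0, 0], [4, 24, 84], [-2, -22, -82]]
Row 1 of C is identically zero, so rank(C) ≤ 2.
The 2×2 minor from rows 2, 3, columns 1, 2 is 4·(-22) - 24·(-2) = -88 - (-48) = -40 ≠ 0, so rank(C) = 2.
rank(C) = 2 < n = 3, so the pair (A, B) is not completely controllable.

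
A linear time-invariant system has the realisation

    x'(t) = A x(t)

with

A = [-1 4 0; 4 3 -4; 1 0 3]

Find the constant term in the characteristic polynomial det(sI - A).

73

Expand det(sI - A) for the 3×3 matrix.
p(s) = s^3 - 5s^2 - 13s + 73.
(Check: constant term = det(-A) = (-1)^3 det A = 73; coefficient of s^2 = -tr A = -5.)
The constant term is 73.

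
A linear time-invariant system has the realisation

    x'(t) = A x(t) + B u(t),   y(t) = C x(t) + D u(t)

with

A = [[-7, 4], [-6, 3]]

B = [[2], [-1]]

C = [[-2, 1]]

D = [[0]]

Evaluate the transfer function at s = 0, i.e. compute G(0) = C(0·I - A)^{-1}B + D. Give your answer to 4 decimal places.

0.3333

G(0) = C(-A)^{-1}B + D = -C A^{-1} B + D.
det A = 3, so A^{-1} = (1/3)·adj(A) = [[1, -4/3], [2, -7/3]]
A^{-1} B = [10/3, 19/3]^T
C A^{-1} B = -1/3
G(0) = D - C A^{-1} B = 0 - (-1/3) = 1/3 ≈ 0.3333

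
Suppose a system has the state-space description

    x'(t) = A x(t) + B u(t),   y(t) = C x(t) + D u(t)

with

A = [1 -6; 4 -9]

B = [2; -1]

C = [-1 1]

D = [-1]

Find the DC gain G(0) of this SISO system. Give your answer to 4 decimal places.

-2.0000

G(0) = C(-A)^{-1}B + D = -C A^{-1} B + D.
det A = 15, so A^{-1} = (1/15)·adj(A) = [[-3/5, 2/5], [-4/15, 1/15]]
A^{-1} B = [-8/5, -3/5]^T
C A^{-1} B = 1
G(0) = D - C A^{-1} B = -1 - (1) = -2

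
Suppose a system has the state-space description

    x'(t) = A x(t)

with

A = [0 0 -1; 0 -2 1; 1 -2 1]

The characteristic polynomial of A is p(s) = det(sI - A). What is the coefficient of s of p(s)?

Expand det(sI - A) for the 3×3 matrix.
p(s) = s^3 + s^2 + s + 2.
(Check: constant term = det(-A) = (-1)^3 det A = 2; coefficient of s^2 = -tr A = 1.)
The coefficient of s is 1.

1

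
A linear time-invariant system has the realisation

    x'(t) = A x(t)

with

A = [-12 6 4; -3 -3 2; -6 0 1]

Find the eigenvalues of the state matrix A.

-6, -5, -3

det(sI - A) = s^3 - (tr A)s^2 + (M11 + M22 + M33)s - det A, where Mii is the 2×2 principal minor of A obtained by deleting row i and column i.
tr A = (-12) + (-3) + 1 = -14; M11 = (-3)·1 - 2·0 = -3 - 0 = -3; M22 = (-12)·1 - 4·(-6) = -12 - (-24) = 12; M33 = (-12)·(-3) - 6·(-3) = 36 - (-18) = 54; sum of minors = 63.
det A = (-12)·((-3)·1 - 2·0) - 6·((-3)·1 - 2·(-6)) + 4·((-3)·0 - (-3)·(-6)) = (-12)·(-3) - 6·9 + 4·(-18) = -90.
So p(s) = det(sI - A) = s^3 + 14s^2 + 63s + 90.
Rational-root test: any integer root divides 90. Testing small divisors, s = -3 works: p(-3) = -27 + 126 + (-189) + 90 = 0, so (s + 3) is a factor.
Dividing, p(s) = (s + 3)(s^2 + 11s + 30).
Factor s^2 + 11s + 30: two numbers with sum -11 and product 30 are -5 and -6, so s^2 + 11s + 30 = (s + 5)(s + 6).
Hence p(s) = (s + 3) (s + 5) (s + 6), with roots -6, -5, -3.
All eigenvalues have negative real part, so the system is asymptotically stable.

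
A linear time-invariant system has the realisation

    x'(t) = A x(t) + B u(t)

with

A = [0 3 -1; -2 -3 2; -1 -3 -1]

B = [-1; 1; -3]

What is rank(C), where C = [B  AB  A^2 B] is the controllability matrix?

3

AB = [[6], [-7], [1]]
A^2B = [[-22], [11], [14]]
Controllability matrix C = [B  AB  A^2B] = [[-1, 6, -22], [1, -7, 11], [-3, 1, 14]]
det(C) = (-1)·((-7)·14 - 11·1) - 6·(1·14 - 11·(-3)) + (-22)·(1·1 - (-7)·(-3)) = (-1)·(-109) - 6·47 + (-22)·(-20) = 267 ≠ 0, so rank(C) = 3.
rank(C) = 3 = n, so the pair (A, B) is completely controllable.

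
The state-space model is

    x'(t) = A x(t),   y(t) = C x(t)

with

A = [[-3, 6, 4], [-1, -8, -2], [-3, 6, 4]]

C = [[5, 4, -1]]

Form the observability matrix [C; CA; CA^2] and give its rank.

2

CA = [[-16, -8, 8]]
CA^2 = [[32, 16, -16]]
Observability matrix O = [C; CA; CA^2] = [[5, 4, -1], [-16, -8, 8], [32, 16, -16]]
The columns c1, c2, c3 of O are linearly dependent: c1 - c2 + c3 = 0 (check each entry), so rank(O) ≤ 2.
The 2×2 minor from rows 1, 2, columns 1, 2 is 5·(-8) - 4·(-16) = -40 - (-64) = 24 ≠ 0, so rank(O) = 2.
rank(O) = 2 < n = 3, so the pair (A, C) is not completely observable.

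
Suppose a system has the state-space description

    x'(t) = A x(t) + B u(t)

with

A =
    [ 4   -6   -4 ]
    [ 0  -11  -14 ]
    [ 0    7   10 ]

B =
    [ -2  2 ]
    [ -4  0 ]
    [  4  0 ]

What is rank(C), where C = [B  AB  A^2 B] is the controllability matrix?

2

AB = [[0, 8], [-12, 0], [12, 0]]
A^2B = [[24, 32], [-36, 0], [36, 0]]
Controllability matrix C = [B  AB  A^2B] = [[-2, 2, 0, 8, 24, 32], [-4, 0, -12, 0, -36, 0], [4, 0, 12, 0, 36, 0]]
The rows r1, r2, r3 of C are linearly dependent: r2 + r3 = 0 (check each entry), so rank(C) ≤ 2.
The 2×2 minor from rows 1, 2, columns 1, 2 is (-2)·0 - 2·(-4) = 0 - (-8) = 8 ≠ 0, so rank(C) = 2.
rank(C) = 2 < n = 3, so the pair (A, B) is not completely controllable.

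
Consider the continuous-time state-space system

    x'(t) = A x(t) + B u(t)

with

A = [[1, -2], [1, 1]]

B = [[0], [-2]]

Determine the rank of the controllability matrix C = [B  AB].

2

AB = [[4], [-2]]
Controllability matrix C = [B  AB] = [[0, 4], [-2, -2]]
det(C) = 0·(-2) - 4·(-2) = 0 - (-8) = 8 ≠ 0, so rank(C) = 2.
rank(C) = 2 = n, so the pair (A, B) is completely controllable.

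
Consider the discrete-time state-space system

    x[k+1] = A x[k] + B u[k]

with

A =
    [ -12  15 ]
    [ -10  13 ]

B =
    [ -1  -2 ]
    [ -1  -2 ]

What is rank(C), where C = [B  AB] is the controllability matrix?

AB = [[-3, -6], [-3, -6]]
Controllability matrix C = [B  AB] = [[-1, -2, -3, -6], [-1, -2, -3, -6]]
Every column of C is a scalar multiple of column 1 = [-1, -1] (multipliers 1, 2, 3, 6), so the columns span a one-dimensional space.
C ≠ 0, hence rank(C) = 1.
rank(C) = 1 < n = 2, so the pair (A, B) is not completely controllable.

1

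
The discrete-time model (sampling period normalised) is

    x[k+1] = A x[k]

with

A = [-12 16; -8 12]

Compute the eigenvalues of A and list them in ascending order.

det(zI - A) = z^2 - (tr A)z + det A, with tr A = (-12) + 12 = 0 and det A = (-12)·12 - 16·(-8) = -144 - (-128) = -16.
So p(z) = det(zI - A) = z^2 - 16.
Factor z^2 - 16: two numbers with sum 0 and product -16 are 4 and -4, so z^2 - 16 = (z - 4)(z + 4).
Hence p(z) = (z - 4) (z + 4), with roots -4, 4.

-4, 4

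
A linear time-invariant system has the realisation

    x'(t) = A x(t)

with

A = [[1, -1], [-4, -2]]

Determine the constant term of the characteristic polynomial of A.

For a 2×2 matrix, det(sI - A) = s^2 - (tr A)s + det A.
tr A = -1, det A = -6.
So p(s) = s^2 + s - 6.
The constant term is -6.

-6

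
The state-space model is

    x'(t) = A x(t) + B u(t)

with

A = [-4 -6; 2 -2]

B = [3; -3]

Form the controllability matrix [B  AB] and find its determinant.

54

AB = [[6], [12]]
Controllability matrix C = [B  AB] = [[3, 6], [-3, 12]]
det(C) = 3·12 - 6·(-3) = 36 - (-18) = 54
Since det(C) ≠ 0, rank(C) = 2 and the system is completely controllable.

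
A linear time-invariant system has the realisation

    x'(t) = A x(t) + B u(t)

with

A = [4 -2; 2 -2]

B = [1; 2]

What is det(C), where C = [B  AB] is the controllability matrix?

AB = [[0], [-2]]
Controllability matrix C = [B  AB] = [[1, 0], [2, -2]]
det(C) = 1·(-2) - 0·2 = -2 - 0 = -2
Since det(C) ≠ 0, rank(C) = 2 and the system is completely controllable.

-2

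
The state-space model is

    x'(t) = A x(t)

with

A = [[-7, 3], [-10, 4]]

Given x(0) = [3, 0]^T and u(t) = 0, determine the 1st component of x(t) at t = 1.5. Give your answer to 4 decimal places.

det(sI - A) = s^2 - (tr A)s + det A, with tr A = (-7) + 4 = -3 and det A = (-7)·4 - 3·(-10) = -28 - (-30) = 2.
So p(s) = det(sI - A) = s^2 + 3s + 2.
Factor s^2 + 3s + 2: two numbers with sum -3 and product 2 are -1 and -2, so s^2 + 3s + 2 = (s + 1)(s + 2).
Hence p(s) = (s + 1) (s + 2), with roots -2, -1.
The eigenvalues -2, -1 are distinct and real, so A is diagonalisable and x(t) = e^{At} x(0) = V diag(e^{λ_i t}) V^{-1} x(0), where the columns of V are the eigenvectors.
λ = -2: A - (-2)I = [[-5, 3], [-10, 6]]. Row 1 gives (-5)·v1 + 3·v2 = 0, so take v_1 = [3, 5]^T.
λ = -1: A - (-1)I = [[-6, 3], [-10, 5]]. Row 1 gives (-6)·v1 + 3·v2 = 0, so take v_2 = [1, 2]^T.
V = [v_1 v_2] = [[3, 1], [5, 2]] has det V = 1, so V^{-1} = adj(V)/det V = [[2, -1], [-5, 3]].
Modal coordinates z(0) = V^{-1} x(0): 2·3 + (-1)·0 = 6; (-5)·3 + 3·0 = -15; so z(0) = [6, -15]^T.
x_1(t) = Σ_i (v_i)_1 · z_i(0) · e^{λ_i t} (row 1 of V times the modal terms).
x_1(1.5) = 3·6·e^{-2·1.5} + 1·(-15)·e^{-1·1.5} = 18·0.049787 + (-15)·0.223130 = -2.4508.

-2.4508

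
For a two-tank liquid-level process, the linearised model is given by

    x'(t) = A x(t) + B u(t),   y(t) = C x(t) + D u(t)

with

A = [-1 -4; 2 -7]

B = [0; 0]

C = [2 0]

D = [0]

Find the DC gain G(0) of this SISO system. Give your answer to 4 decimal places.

G(0) = C(-A)^{-1}B + D = -C A^{-1} B + D.
det A = 15, so A^{-1} = (1/15)·adj(A) = [[-7/15, 4/15], [-2/15, -1/15]]
A^{-1} B = [0, 0]^T
C A^{-1} B = 0
G(0) = D - C A^{-1} B = 0 - (0) = 0

0.0000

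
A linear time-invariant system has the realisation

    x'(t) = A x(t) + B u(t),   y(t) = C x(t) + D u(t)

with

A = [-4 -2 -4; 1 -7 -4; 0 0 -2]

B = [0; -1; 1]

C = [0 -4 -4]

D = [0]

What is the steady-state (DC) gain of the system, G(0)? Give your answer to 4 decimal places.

-0.1333

G(0) = C(-A)^{-1}B + D = -C A^{-1} B + D.
det A = -60, so A^{-1} = (1/-60)·adj(A) = [[-7/30, 1/15, 1/3], [-1/30, -2/15, 1/3], [0, 0, -1/2]]
A^{-1} B = [4/15, 7/15, -1/2]^T
C A^{-1} B = 2/15
G(0) = D - C A^{-1} B = 0 - (2/15) = -2/15 ≈ -0.1333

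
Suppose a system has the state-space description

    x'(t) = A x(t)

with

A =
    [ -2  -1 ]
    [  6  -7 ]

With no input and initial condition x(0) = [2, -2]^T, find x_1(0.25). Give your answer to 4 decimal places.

det(sI - A) = s^2 - (tr A)s + det A, with tr A = (-2) + (-7) = -9 and det A = (-2)·(-7) - (-1)·6 = 14 - (-6) = 20.
So p(s) = det(sI - A) = s^2 + 9s + 20.
Factor s^2 + 9s + 20: two numbers with sum -9 and product 20 are -4 and -5, so s^2 + 9s + 20 = (s + 4)(s + 5).
Hence p(s) = (s + 4) (s + 5), with roots -5, -4.
The eigenvalues -5, -4 are distinct and real, so A is diagonalisable and x(t) = e^{At} x(0) = V diag(e^{λ_i t}) V^{-1} x(0), where the columns of V are the eigenvectors.
λ = -5: A - (-5)I = [[3, -1], [6, -2]]. Row 1 gives 3·v1 + (-1)·v2 = 0, so take v_1 = [1, 3]^T.
λ = -4: A - (-4)I = [[2, -1], [6, -3]]. Row 1 gives 2·v1 + (-1)·v2 = 0, so take v_2 = [1, 2]^T.
V = [v_1 v_2] = [[1, 1], [3, 2]] has det V = -1, so V^{-1} = adj(V)/det V = [[-2, 1], [3, -1]].
Modal coordinates z(0) = V^{-1} x(0): (-2)·2 + 1·(-2) = -6; 3·2 + (-1)·(-2) = 8; so z(0) = [-6, 8]^T.
x_1(t) = Σ_i (v_i)_1 · z_i(0) · e^{λ_i t} (row 1 of V times the modal terms).
x_1(0.25) = 1·(-6)·e^{-5·0.25} + 1·8·e^{-4·0.25} = (-6)·0.286505 + 8·0.367879 = 1.2240.

1.2240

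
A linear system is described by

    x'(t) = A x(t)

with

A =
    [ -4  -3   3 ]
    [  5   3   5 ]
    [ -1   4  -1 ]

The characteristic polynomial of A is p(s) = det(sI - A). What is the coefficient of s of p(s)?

-13

Expand det(sI - A) for the 3×3 matrix.
p(s) = s^3 + 2s^2 - 13s - 161.
(Check: constant term = det(-A) = (-1)^3 det A = -161; coefficient of s^2 = -tr A = 2.)
The coefficient of s is -13.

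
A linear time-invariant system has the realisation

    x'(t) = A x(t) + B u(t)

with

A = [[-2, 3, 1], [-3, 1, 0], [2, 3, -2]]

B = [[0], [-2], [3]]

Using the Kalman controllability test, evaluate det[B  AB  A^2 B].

AB = [[-3], [-2], [-12]]
A^2B = [[-12], [7], [12]]
Controllability matrix C = [B  AB  A^2B] = [[0, -3, -12], [-2, -2, 7], [3, -12, 12]]
Expanding along the first row, det(C) = 0·((-2)·12 - 7·(-12)) - (-3)·((-2)·12 - 7·3) + (-12)·((-2)·(-12) - (-2)·3) = 0·60 - (-3)·(-45) + (-12)·30 = -495
Since det(C) ≠ 0, rank(C) = 3 and the system is completely controllable.

-495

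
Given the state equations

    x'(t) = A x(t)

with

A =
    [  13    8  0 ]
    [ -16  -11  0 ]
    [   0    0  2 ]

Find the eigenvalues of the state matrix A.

det(sI - A) = s^3 - (tr A)s^2 + (M11 + M22 + M33)s - det A, where Mii is the 2×2 principal minor of A obtained by deleting row i and column i.
tr A = 13 + (-11) + 2 = 4; M11 = (-11)·2 - 0·0 = -22 - 0 = -22; M22 = 13·2 - 0·0 = 26 - 0 = 26; M33 = 13·(-11) - 8·(-16) = -143 - (-128) = -15; sum of minors = -11.
det A = 13·((-11)·2 - 0·0) - 8·((-16)·2 - 0·0) + 0·((-16)·0 - (-11)·0) = 13·(-22) - 8·(-32) + 0·0 = -30.
So p(s) = det(sI - A) = s^3 - 4s^2 - 11s + 30.
Rational-root test: any integer root divides 30. Testing small divisors, s = 2 works: p(2) = 8 + (-16) + (-22) + 30 = 0, so (s - 2) is a factor.
Dividing, p(s) = (s - 2)(s^2 - 2s - 15).
Factor s^2 - 2s - 15: two numbers with sum 2 and product -15 are 5 and -3, so s^2 - 2s - 15 = (s - 5)(s + 3).
Hence p(s) = (s - 5) (s - 2) (s + 3), with roots -3, 2, 5.
At least one eigenvalue has non-negative real part, so the system is not asymptotically stable.

-3, 2, 5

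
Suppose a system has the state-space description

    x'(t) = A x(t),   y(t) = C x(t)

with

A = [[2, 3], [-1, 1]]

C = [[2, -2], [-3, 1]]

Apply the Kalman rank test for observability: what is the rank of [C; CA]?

CA = [[6, 4], [-7, -8]]
Observability matrix O = [C; CA] = [[2, -2], [-3, 1], [6, 4], [-7, -8]]
Take the 2×2 submatrix of O formed by rows 1, 2: [[2, -2], [-3, 1]]. Its determinant is 2·1 - (-2)·(-3) = 2 - 6 = -4 ≠ 0.
So rank(O) ≥ 2; since O has 2 columns, rank(O) = 2.
rank(O) = 2 = n, so the pair (A, C) is completely observable.

2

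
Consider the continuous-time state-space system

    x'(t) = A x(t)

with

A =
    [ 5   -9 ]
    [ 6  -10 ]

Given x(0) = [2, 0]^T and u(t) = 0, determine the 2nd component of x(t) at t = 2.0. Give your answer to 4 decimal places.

det(sI - A) = s^2 - (tr A)s + det A, with tr A = 5 + (-10) = -5 and det A = 5·(-10) - (-9)·6 = -50 - (-54) = 4.
So p(s) = det(sI - A) = s^2 + 5s + 4.
Factor s^2 + 5s + 4: two numbers with sum -5 and product 4 are -1 and -4, so s^2 + 5s + 4 = (s + 1)(s + 4).
Hence p(s) = (s + 1) (s + 4), with roots -4, -1.
The eigenvalues -4, -1 are distinct and real, so A is diagonalisable and x(t) = e^{At} x(0) = V diag(e^{λ_i t}) V^{-1} x(0), where the columns of V are the eigenvectors.
λ = -4: A - (-4)I = [[9, -9], [6, -6]]. Row 1 gives 9·v1 + (-9)·v2 = 0, so take v_1 = [1, 1]^T.
λ = -1: A - (-1)I = [[6, -9], [6, -9]]. Row 1 gives 6·v1 + (-9)·v2 = 0, so take v_2 = [3, 2]^T.
V = [v_1 v_2] = [[1, 3], [1, 2]] has det V = -1, so V^{-1} = adj(V)/det V = [[-2, 3], [1, -1]].
Modal coordinates z(0) = V^{-1} x(0): (-2)·2 + 3·0 = -4; 1·2 + (-1)·0 = 2; so z(0) = [-4, 2]^T.
x_2(t) = Σ_i (v_i)_2 · z_i(0) · e^{λ_i t} (row 2 of V times the modal terms).
x_2(2.0) = 1·(-4)·e^{-4·2.0} + 2·2·e^{-1·2.0} = (-4)·0.000335 + 4·0.135335 = 0.5400.

0.5400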